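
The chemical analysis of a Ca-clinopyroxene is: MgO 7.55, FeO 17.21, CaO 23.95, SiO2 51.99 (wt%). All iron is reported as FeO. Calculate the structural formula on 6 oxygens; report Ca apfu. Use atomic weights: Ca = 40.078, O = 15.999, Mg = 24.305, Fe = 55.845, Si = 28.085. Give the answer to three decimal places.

0.991 Ca apfu

7.55 wt% MgO ÷ 40.304 g/mol = 0.18733 mol, giving 0.18733 Mg and 0.18733 O.
17.21 wt% FeO ÷ 71.844 g/mol = 0.23955 mol, giving 0.23955 Fe and 0.23955 O.
23.95 wt% CaO ÷ 56.077 g/mol = 0.42709 mol, giving 0.42709 Ca and 0.42709 O.
51.99 wt% SiO2 ÷ 60.083 g/mol = 0.86530 mol, giving 0.86530 Si and 1.73060 O.
Oxygen sums to 2.58457; scaling by 6/2.58457 = 2.32147 puts the formula on 6 O.
Ca: 0.42709 × 2.32147 = 0.991 atoms per formula unit.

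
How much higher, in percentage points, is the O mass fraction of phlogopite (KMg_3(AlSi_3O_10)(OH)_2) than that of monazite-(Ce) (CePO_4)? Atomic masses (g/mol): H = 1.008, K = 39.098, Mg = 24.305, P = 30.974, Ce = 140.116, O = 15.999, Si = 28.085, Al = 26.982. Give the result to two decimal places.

O in KMg_3(AlSi_3O_10)(OH)_2: molar mass 417.254 g/mol; 12×15.999 = 191.988 g → 46.01 wt%.
O in CePO_4: molar mass 235.086 g/mol; 4×15.999 = 63.996 g → 27.22 wt%.
Difference = 46.01 − 27.22 = 18.79 percentage points.

18.79 percentage points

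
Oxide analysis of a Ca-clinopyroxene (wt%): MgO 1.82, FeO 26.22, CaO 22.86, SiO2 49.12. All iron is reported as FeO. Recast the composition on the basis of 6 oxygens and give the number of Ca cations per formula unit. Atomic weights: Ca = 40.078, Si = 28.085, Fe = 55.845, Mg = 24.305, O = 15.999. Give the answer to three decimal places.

MgO: 1.82/40.304 = 0.04516 mol → 0.04516 mol Mg, 0.04516 mol O.
FeO: 26.22/71.844 = 0.36496 mol → 0.36496 mol Fe, 0.36496 mol O.
CaO: 22.86/56.077 = 0.40765 mol → 0.40765 mol Ca, 0.40765 mol O.
SiO2: 49.12/60.083 = 0.81754 mol → 0.81754 mol Si, 1.63508 mol O.
Total oxygen = 2.45285 mol. Normalization factor = 6/2.45285 = 2.44613.
Ca per 6 O = 0.40765 × 2.44613 = 0.997.

0.997 Ca apfu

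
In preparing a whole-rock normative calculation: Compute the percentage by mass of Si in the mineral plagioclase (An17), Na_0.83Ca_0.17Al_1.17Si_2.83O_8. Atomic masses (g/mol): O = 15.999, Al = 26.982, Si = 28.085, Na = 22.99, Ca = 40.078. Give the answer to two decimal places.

M(Na_0.83Ca_0.17Al_1.17Si_2.83O_8) = 264.936 g/mol.
Si contributes 2.83 × 28.085 = 79.481 g per mole.
79.481/264.936 = 0.3000 → 30.00%.

30.00 wt%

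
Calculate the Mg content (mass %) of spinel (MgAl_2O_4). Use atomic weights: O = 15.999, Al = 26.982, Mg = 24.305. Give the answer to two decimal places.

Molar mass of MgAl_2O_4: 1·24.305 + 2·26.982 + 4·15.999 = 142.265 g/mol.
Mass of Mg per formula unit: 1 × 24.305 = 24.305 g.
Weight fraction Mg = 24.305 / 142.265 = 0.1708.

17.08 mass %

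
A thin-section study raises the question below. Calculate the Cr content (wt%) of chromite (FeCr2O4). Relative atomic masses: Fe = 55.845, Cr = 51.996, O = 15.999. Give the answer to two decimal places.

Molar mass of FeCr2O4: 1×55.845 + 2×51.996 + 4×15.999 = 223.833 g/mol.
Mass of Cr per formula unit: 2 × 51.996 = 103.992 g.
Weight fraction Cr = 103.992 / 223.833 = 0.4646.

46.46 wt%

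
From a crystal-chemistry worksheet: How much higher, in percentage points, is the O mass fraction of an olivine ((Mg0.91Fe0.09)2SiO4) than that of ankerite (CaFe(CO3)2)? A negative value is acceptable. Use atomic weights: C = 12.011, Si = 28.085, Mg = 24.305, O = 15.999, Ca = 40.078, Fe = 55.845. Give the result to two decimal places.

First mineral: 63.996 g O in 146.368 g formula = 43.72 wt% O.
Second mineral: 95.994 g O in 215.939 g formula = 44.45 wt% O.
43.72% − 44.45% gives a difference of -0.73 percentage points.

-0.73 percentage points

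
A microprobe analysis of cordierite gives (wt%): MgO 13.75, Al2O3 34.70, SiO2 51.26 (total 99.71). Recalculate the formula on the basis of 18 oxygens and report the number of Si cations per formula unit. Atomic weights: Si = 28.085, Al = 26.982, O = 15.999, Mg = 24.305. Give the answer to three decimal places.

5.005 Si apfu

13.75 wt% MgO ÷ 40.304 g/mol = 0.34116 mol, giving 0.34116 Mg and 0.34116 O.
34.70 wt% Al2O3 ÷ 101.961 g/mol = 0.34033 mol, giving 0.68066 Al and 1.02099 O.
51.26 wt% SiO2 ÷ 60.083 g/mol = 0.85315 mol, giving 0.85315 Si and 1.70630 O.
Oxygen sums to 3.06845; scaling by 18/3.06845 = 5.86615 puts the formula on 18 O.
Si: 0.85315 × 5.86615 = 5.005 atoms per formula unit.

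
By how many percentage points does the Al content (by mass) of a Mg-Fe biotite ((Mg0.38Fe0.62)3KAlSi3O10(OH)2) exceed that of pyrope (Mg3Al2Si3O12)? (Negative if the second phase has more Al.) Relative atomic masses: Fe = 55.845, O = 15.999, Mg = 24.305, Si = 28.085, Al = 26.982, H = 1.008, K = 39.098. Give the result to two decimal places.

-7.72 percentage points

M((Mg0.38Fe0.62)3KAlSi3O10(OH)2) = 475.918 g/mol, so wt% Al = 26.982/475.918 × 100 = 5.67%.
M(Mg3Al2Si3O12) = 403.122 g/mol, so wt% Al = 53.964/403.122 × 100 = 13.39%.
5.67 − 13.39 = -7.72 pp.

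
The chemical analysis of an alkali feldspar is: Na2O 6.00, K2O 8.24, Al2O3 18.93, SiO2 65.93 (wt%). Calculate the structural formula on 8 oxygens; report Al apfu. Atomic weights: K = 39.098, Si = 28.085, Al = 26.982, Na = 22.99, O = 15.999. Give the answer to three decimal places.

Na2O (M=61.979): mol = 0.09681; Na = 0.19362, O = 0.09681.
K2O (M=94.195): mol = 0.08748; K = 0.17496, O = 0.08748.
Al2O3 (M=101.961): mol = 0.18566; Al = 0.37132, O = 0.55698.
SiO2 (M=60.083): mol = 1.09732; Si = 1.09732, O = 2.19464.
ΣO = 2.93591; factor = 8/ΣO = 2.72488.
Al apfu = 0.37132 × 2.72488 = 1.012.

1.012 Al apfu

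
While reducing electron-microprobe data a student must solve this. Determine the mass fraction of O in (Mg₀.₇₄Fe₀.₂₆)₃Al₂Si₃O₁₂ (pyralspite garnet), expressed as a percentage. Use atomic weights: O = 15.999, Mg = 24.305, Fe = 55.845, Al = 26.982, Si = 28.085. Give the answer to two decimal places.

44.89 mass %

M((Mg₀.₇₄Fe₀.₂₆)₃Al₂Si₃O₁₂) = 427.723 g/mol.
O contributes 12 × 15.999 = 191.988 g per mole.
191.988/427.723 = 0.4489 → 44.89%.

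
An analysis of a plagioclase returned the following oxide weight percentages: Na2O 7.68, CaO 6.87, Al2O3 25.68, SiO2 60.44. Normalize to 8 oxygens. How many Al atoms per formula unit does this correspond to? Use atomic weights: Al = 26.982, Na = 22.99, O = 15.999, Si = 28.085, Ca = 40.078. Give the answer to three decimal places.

1.337 Al apfu

Na2O (M=61.979): mol = 0.12391; Na = 0.24782, O = 0.12391.
CaO (M=56.077): mol = 0.12251; Ca = 0.12251, O = 0.12251.
Al2O3 (M=101.961): mol = 0.25186; Al = 0.50372, O = 0.75558.
SiO2 (M=60.083): mol = 1.00594; Si = 1.00594, O = 2.01188.
ΣO = 3.01388; factor = 8/ΣO = 2.65439.
Al apfu = 0.50372 × 2.65439 = 1.337.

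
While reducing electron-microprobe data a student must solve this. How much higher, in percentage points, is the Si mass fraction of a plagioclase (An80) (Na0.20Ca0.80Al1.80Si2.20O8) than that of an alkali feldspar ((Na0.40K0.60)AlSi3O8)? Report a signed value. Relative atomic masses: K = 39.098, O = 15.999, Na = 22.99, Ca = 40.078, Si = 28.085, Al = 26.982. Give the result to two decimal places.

-8.52 percentage points

M(Na0.20Ca0.80Al1.80Si2.20O8) = 275.007 g/mol, so wt% Si = 61.787/275.007 × 100 = 22.47%.
M((Na0.40K0.60)AlSi3O8) = 271.884 g/mol, so wt% Si = 84.255/271.884 × 100 = 30.99%.
22.47 − 30.99 = -8.52 pp.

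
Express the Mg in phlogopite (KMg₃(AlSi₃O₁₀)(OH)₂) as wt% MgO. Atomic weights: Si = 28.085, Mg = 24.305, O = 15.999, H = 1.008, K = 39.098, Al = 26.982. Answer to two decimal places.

M(KMg₃(AlSi₃O₁₀)(OH)₂) = 417.254 g/mol; M(MgO) = 40.304 g/mol.
Moles MgO per formula unit = 3 Mg ÷ 1 = 3.0000.
MgO fraction = (3.0000 × 40.304) / 417.254 = 120.912/417.254 = 0.2898.

28.98 wt%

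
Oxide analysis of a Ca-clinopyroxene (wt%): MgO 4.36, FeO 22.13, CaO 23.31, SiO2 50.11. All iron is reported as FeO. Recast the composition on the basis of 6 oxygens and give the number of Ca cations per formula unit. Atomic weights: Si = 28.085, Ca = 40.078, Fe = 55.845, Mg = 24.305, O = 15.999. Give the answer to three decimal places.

0.998 Ca apfu

MgO (M=40.304): mol = 0.10818; Mg = 0.10818, O = 0.10818.
FeO (M=71.844): mol = 0.30803; Fe = 0.30803, O = 0.30803.
CaO (M=56.077): mol = 0.41568; Ca = 0.41568, O = 0.41568.
SiO2 (M=60.083): mol = 0.83401; Si = 0.83401, O = 1.66802.
ΣO = 2.49991; factor = 6/ΣO = 2.40009.
Ca apfu = 0.41568 × 2.40009 = 0.998.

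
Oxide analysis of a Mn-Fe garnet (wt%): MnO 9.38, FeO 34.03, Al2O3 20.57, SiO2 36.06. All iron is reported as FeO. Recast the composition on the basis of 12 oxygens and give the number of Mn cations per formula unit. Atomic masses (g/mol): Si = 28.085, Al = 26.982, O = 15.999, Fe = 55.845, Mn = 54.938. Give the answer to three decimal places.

MnO (M=70.937): mol = 0.13223; Mn = 0.13223, O = 0.13223.
FeO (M=71.844): mol = 0.47367; Fe = 0.47367, O = 0.47367.
Al2O3 (M=101.961): mol = 0.20174; Al = 0.40348, O = 0.60522.
SiO2 (M=60.083): mol = 0.60017; Si = 0.60017, O = 1.20034.
ΣO = 2.41146; factor = 12/ΣO = 4.97624.
Mn apfu = 0.13223 × 4.97624 = 0.658.

0.658 Mn apfu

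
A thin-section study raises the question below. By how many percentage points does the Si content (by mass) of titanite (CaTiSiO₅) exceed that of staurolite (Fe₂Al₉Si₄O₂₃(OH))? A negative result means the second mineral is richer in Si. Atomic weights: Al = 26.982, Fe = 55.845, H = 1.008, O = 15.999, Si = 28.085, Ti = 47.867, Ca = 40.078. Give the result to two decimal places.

1.14 percentage points

M(CaTiSiO₅) = 196.025 g/mol, so wt% Si = 28.085/196.025 × 100 = 14.33%.
M(Fe₂Al₉Si₄O₂₃(OH)) = 851.852 g/mol, so wt% Si = 112.340/851.852 × 100 = 13.19%.
14.33 − 13.19 = 1.14 pp.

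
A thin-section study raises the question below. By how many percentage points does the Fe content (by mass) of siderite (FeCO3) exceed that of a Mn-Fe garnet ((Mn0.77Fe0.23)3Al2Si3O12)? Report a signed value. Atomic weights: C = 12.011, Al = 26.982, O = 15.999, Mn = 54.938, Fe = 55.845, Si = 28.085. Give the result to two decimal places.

40.43 percentage points

M(FeCO3) = 115.853 g/mol, so wt% Fe = 55.845/115.853 × 100 = 48.20%.
M((Mn0.77Fe0.23)3Al2Si3O12) = 495.647 g/mol, so wt% Fe = 38.533/495.647 × 100 = 7.77%.
48.20 − 7.77 = 40.43 pp.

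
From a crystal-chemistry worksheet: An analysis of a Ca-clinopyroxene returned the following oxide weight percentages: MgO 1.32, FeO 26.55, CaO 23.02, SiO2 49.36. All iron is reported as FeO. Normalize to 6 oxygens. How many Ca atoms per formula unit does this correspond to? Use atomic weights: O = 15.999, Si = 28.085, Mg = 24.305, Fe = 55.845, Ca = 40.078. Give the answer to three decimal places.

1.003 Ca apfu

1.32 wt% MgO ÷ 40.304 g/mol = 0.03275 mol, giving 0.03275 Mg and 0.03275 O.
26.55 wt% FeO ÷ 71.844 g/mol = 0.36955 mol, giving 0.36955 Fe and 0.36955 O.
23.02 wt% CaO ÷ 56.077 g/mol = 0.41051 mol, giving 0.41051 Ca and 0.41051 O.
49.36 wt% SiO2 ÷ 60.083 g/mol = 0.82153 mol, giving 0.82153 Si and 1.64306 O.
Oxygen sums to 2.45587; scaling by 6/2.45587 = 2.44313 puts the formula on 6 O.
Ca: 0.41051 × 2.44313 = 1.003 atoms per formula unit.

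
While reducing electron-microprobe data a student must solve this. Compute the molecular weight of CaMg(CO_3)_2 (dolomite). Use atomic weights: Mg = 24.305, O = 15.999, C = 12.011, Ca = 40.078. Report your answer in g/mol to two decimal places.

Ca: 1 × 40.078 = 40.0780
Mg: 1 × 24.305 = 24.3050
C: 2 × 12.011 = 24.0220
O: 6 × 15.999 = 95.9940
Summing the contributions gives the formula mass.

184.40 g/mol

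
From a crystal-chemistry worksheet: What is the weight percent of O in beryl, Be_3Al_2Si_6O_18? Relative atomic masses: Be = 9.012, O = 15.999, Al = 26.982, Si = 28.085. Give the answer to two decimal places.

Molar mass of Be_3Al_2Si_6O_18: 3·9.012 + 2·26.982 + 6·28.085 + 18·15.999 = 537.492 g/mol.
Mass of O per formula unit: 18 × 15.999 = 287.982 g.
Weight fraction O = 287.982 / 537.492 = 0.5358.

53.58 weight percent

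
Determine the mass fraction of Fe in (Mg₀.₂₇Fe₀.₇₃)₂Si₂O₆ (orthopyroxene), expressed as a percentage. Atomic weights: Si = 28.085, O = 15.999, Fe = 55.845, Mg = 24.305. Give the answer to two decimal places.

33.03 wt%

Formula mass = 0.54·24.305 + 1.46·55.845 + 2·28.085 + 6·15.999 = 246.822 g/mol, of which 81.534 g is Fe.
So Fe makes up 81.534/246.822 = 0.3303 of the mass, i.e. 33.03%.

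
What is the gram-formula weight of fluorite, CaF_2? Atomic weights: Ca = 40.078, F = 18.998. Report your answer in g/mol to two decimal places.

Ca: 1 × 40.078 = 40.0780
F: 2 × 18.998 = 37.9960
Summing the contributions gives the formula mass.

78.07 g/mol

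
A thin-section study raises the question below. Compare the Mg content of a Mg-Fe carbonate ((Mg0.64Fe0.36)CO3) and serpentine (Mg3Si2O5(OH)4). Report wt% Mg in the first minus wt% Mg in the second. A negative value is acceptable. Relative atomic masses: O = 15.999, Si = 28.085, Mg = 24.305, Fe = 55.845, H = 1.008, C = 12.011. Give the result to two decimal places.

First mineral: 15.555 g Mg in 95.667 g formula = 16.26 wt% Mg.
Second mineral: 72.915 g Mg in 277.108 g formula = 26.31 wt% Mg.
16.26% − 26.31% gives a difference of -10.05 percentage points.

-10.05 percentage points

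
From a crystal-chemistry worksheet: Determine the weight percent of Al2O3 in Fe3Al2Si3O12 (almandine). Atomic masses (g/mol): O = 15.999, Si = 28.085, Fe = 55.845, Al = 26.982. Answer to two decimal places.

20.48 wt%

Molar mass of Fe3Al2Si3O12 = 3*55.845 + 2*26.982 + 3*28.085 + 12*15.999 = 497.742 g/mol.
Each formula unit contains 2 Al, equivalent to 2/2 = 1.0000 mol Al2O3.
M(Al2O3) = 2×26.982 + 3×15.999 = 101.961 g/mol.
Mass of Al2O3 per formula unit = 1.0000 × 101.961 = 101.961 g.
Al2O3 wt% = 101.961 / 497.742 × 100 = 20.48%.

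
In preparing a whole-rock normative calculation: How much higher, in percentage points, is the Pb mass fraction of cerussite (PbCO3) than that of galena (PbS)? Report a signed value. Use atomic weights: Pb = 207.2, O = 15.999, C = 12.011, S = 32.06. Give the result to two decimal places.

-9.06 percentage points

M(PbCO3) = 267.208 g/mol, so wt% Pb = 207.200/267.208 × 100 = 77.54%.
M(PbS) = 239.260 g/mol, so wt% Pb = 207.200/239.260 × 100 = 86.60%.
77.54 − 86.60 = -9.06 pp.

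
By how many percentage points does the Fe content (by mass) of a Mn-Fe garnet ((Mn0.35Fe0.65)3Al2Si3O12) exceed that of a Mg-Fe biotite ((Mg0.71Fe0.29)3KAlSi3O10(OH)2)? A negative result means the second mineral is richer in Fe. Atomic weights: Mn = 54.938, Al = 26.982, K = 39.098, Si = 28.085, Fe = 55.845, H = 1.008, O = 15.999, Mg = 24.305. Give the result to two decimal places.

10.99 percentage points

First mineral: 108.898 g Fe in 496.790 g formula = 21.92 wt% Fe.
Second mineral: 48.585 g Fe in 444.694 g formula = 10.93 wt% Fe.
21.92% − 10.93% gives a difference of 10.99 percentage points.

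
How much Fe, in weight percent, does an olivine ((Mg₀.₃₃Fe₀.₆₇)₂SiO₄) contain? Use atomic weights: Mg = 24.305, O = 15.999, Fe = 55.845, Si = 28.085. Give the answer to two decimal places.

Molar mass of (Mg₀.₃₃Fe₀.₆₇)₂SiO₄: 0.66·24.305 + 1.34·55.845 + 1·28.085 + 4·15.999 = 182.955 g/mol.
Mass of Fe per formula unit: 1.34 × 55.845 = 74.832 g.
Weight fraction Fe = 74.832 / 182.955 = 0.4090.

40.90 weight percent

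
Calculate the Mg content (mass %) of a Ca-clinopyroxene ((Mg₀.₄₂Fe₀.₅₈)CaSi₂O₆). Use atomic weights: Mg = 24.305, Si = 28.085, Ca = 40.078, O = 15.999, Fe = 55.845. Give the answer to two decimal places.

4.35 mass %

Formula mass = 0.42×24.305 + 0.58×55.845 + 1×40.078 + 2×28.085 + 6×15.999 = 234.840 g/mol, of which 10.208 g is Mg.
So Mg makes up 10.208/234.840 = 0.0435 of the mass, i.e. 4.35%.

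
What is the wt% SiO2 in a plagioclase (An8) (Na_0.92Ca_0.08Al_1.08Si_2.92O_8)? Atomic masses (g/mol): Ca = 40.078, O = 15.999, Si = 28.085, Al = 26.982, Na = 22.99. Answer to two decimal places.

66.58 wt%

M(Na_0.92Ca_0.08Al_1.08Si_2.92O_8) = 263.498 g/mol; M(SiO2) = 60.083 g/mol.
Moles SiO2 per formula unit = 2.92 Si ÷ 1 = 2.9200.
SiO2 fraction = (2.9200 × 60.083) / 263.498 = 175.442/263.498 = 0.6658.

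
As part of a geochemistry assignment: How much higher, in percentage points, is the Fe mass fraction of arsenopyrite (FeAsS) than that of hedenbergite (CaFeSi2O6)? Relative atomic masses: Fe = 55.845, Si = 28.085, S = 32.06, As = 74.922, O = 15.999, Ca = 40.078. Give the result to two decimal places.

11.79 percentage points

First mineral: 55.845 g Fe in 162.827 g formula = 34.30 wt% Fe.
Second mineral: 55.845 g Fe in 248.087 g formula = 22.51 wt% Fe.
34.30% − 22.51% gives a difference of 11.79 percentage points.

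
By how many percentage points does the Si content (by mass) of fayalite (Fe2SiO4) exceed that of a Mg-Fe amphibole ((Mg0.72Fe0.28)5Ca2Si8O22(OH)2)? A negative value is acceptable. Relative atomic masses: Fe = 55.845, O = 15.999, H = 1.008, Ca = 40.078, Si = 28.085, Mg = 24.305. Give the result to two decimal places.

First mineral: 28.085 g Si in 203.771 g formula = 13.78 wt% Si.
Second mineral: 224.680 g Si in 856.509 g formula = 26.23 wt% Si.
13.78% − 26.23% gives a difference of -12.45 percentage points.

-12.45 percentage points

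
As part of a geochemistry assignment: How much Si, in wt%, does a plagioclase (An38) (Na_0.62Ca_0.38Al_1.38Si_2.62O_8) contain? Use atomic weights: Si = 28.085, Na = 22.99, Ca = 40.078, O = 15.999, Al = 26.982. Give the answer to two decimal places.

27.43 wt%

M(Na_0.62Ca_0.38Al_1.38Si_2.62O_8) = 268.293 g/mol.
Si contributes 2.62 × 28.085 = 73.583 g per mole.
73.583/268.293 = 0.2743 → 27.43%.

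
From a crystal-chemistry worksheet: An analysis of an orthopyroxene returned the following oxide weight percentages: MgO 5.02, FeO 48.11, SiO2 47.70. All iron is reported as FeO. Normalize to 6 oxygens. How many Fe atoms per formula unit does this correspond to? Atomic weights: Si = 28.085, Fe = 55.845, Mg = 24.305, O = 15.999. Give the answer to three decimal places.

MgO: 5.02/40.304 = 0.12455 mol → 0.12455 mol Mg, 0.12455 mol O.
FeO: 48.11/71.844 = 0.66965 mol → 0.66965 mol Fe, 0.66965 mol O.
SiO2: 47.70/60.083 = 0.79390 mol → 0.79390 mol Si, 1.58780 mol O.
Total oxygen = 2.38200 mol. Normalization factor = 6/2.38200 = 2.51889.
Fe per 6 O = 0.66965 × 2.51889 = 1.687.

1.687 Fe apfu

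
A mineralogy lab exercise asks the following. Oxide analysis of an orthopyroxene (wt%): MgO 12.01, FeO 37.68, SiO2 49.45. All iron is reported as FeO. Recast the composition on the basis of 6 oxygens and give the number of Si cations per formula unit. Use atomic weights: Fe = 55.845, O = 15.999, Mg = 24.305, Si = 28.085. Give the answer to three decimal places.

MgO: 12.01/40.304 = 0.29799 mol → 0.29799 mol Mg, 0.29799 mol O.
FeO: 37.68/71.844 = 0.52447 mol → 0.52447 mol Fe, 0.52447 mol O.
SiO2: 49.45/60.083 = 0.82303 mol → 0.82303 mol Si, 1.64606 mol O.
Total oxygen = 2.46852 mol. Normalization factor = 6/2.46852 = 2.43061.
Si per 6 O = 0.82303 × 2.43061 = 2.000.

2.000 Si apfu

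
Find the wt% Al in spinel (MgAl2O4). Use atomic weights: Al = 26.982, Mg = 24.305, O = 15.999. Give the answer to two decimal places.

Molar mass of MgAl2O4: 1·24.305 + 2·26.982 + 4·15.999 = 142.265 g/mol.
Mass of Al per formula unit: 2 × 26.982 = 53.964 g.
Weight fraction Al = 53.964 / 142.265 = 0.3793.

37.93 mass %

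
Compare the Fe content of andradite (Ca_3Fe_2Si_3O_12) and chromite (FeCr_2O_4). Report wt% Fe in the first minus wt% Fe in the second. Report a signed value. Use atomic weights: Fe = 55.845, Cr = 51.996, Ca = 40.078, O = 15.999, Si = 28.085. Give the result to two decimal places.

Fe in Ca_3Fe_2Si_3O_12: molar mass 508.167 g/mol; 2×55.845 = 111.690 g → 21.98 wt%.
Fe in FeCr_2O_4: molar mass 223.833 g/mol; 1×55.845 = 55.845 g → 24.95 wt%.
Difference = 21.98 − 24.95 = -2.97 percentage points.

-2.97 percentage points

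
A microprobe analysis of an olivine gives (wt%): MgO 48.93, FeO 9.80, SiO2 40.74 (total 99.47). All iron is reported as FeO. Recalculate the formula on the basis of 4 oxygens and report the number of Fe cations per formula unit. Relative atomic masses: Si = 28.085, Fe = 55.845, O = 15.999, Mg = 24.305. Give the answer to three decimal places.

48.93 wt% MgO ÷ 40.304 g/mol = 1.21402 mol, giving 1.21402 Mg and 1.21402 O.
9.80 wt% FeO ÷ 71.844 g/mol = 0.13641 mol, giving 0.13641 Fe and 0.13641 O.
40.74 wt% SiO2 ÷ 60.083 g/mol = 0.67806 mol, giving 0.67806 Si and 1.35612 O.
Oxygen sums to 2.70655; scaling by 4/2.70655 = 1.47790 puts the formula on 4 O.
Fe: 0.13641 × 1.47790 = 0.202 atoms per formula unit.

0.202 Fe apfu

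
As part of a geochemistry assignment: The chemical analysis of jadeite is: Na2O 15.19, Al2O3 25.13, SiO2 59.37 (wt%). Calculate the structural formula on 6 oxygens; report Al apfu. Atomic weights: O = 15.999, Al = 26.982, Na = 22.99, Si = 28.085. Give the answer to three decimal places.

0.999 Al apfu

Na2O: 15.19/61.979 = 0.24508 mol → 0.49016 mol Na, 0.24508 mol O.
Al2O3: 25.13/101.961 = 0.24647 mol → 0.49294 mol Al, 0.73941 mol O.
SiO2: 59.37/60.083 = 0.98813 mol → 0.98813 mol Si, 1.97626 mol O.
Total oxygen = 2.96075 mol. Normalization factor = 6/2.96075 = 2.02651.
Al per 6 O = 0.49294 × 2.02651 = 0.999.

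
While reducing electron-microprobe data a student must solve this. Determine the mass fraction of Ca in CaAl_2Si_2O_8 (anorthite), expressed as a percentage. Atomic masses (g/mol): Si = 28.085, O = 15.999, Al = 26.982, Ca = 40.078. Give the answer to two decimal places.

M(CaAl_2Si_2O_8) = 278.204 g/mol.
Ca contributes 1 × 40.078 = 40.078 g per mole.
40.078/278.204 = 0.1441 → 14.41%.

14.41 weight percent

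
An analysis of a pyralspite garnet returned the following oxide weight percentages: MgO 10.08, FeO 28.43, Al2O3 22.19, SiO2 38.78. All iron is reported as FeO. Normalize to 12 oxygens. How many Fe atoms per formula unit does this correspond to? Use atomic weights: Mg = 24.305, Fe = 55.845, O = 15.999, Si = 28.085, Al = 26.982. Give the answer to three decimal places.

1.834 Fe apfu

10.08 wt% MgO ÷ 40.304 g/mol = 0.25010 mol, giving 0.25010 Mg and 0.25010 O.
28.43 wt% FeO ÷ 71.844 g/mol = 0.39572 mol, giving 0.39572 Fe and 0.39572 O.
22.19 wt% Al2O3 ÷ 101.961 g/mol = 0.21763 mol, giving 0.43526 Al and 0.65289 O.
38.78 wt% SiO2 ÷ 60.083 g/mol = 0.64544 mol, giving 0.64544 Si and 1.29088 O.
Oxygen sums to 2.58959; scaling by 12/2.58959 = 4.63394 puts the formula on 12 O.
Fe: 0.39572 × 4.63394 = 1.834 atoms per formula unit.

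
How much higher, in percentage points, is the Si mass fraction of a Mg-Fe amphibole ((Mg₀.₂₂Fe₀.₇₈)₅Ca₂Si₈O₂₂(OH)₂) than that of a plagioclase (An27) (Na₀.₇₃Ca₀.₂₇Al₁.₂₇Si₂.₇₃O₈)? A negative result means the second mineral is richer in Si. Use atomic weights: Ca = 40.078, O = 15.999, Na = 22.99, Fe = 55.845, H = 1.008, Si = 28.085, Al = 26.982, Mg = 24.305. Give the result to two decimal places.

M((Mg₀.₂₂Fe₀.₇₈)₅Ca₂Si₈O₂₂(OH)₂) = 935.359 g/mol, so wt% Si = 224.680/935.359 × 100 = 24.02%.
M(Na₀.₇₃Ca₀.₂₇Al₁.₂₇Si₂.₇₃O₈) = 266.535 g/mol, so wt% Si = 76.672/266.535 × 100 = 28.77%.
24.02 − 28.77 = -4.75 pp.

-4.75 percentage points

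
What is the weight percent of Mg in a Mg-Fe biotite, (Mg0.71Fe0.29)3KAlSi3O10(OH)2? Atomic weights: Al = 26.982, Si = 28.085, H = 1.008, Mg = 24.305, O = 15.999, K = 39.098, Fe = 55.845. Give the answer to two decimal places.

M((Mg0.71Fe0.29)3KAlSi3O10(OH)2) = 444.694 g/mol.
Mg contributes 2.13 × 24.305 = 51.770 g per mole.
51.770/444.694 = 0.1164 → 11.64%.

11.64 weight percent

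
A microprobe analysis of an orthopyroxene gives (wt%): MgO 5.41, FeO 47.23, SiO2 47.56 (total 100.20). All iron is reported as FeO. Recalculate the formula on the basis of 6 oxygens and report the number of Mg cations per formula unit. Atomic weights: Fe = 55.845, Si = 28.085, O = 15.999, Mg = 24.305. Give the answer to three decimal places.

0.339 Mg apfu

MgO: 5.41/40.304 = 0.13423 mol → 0.13423 mol Mg, 0.13423 mol O.
FeO: 47.23/71.844 = 0.65740 mol → 0.65740 mol Fe, 0.65740 mol O.
SiO2: 47.56/60.083 = 0.79157 mol → 0.79157 mol Si, 1.58314 mol O.
Total oxygen = 2.37477 mol. Normalization factor = 6/2.37477 = 2.52656.
Mg per 6 O = 0.13423 × 2.52656 = 0.339.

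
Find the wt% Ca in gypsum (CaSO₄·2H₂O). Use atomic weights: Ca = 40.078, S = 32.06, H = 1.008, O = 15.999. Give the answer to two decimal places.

23.28 weight percent

Formula mass = 1·40.078 + 1·32.06 + 6·15.999 + 4·1.008 = 172.164 g/mol, of which 40.078 g is Ca.
So Ca makes up 40.078/172.164 = 0.2328 of the mass, i.e. 23.28%.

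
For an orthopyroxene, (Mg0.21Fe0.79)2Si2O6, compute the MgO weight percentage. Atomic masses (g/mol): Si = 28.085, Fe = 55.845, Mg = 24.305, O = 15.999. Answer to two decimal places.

6.75 wt%

M((Mg0.21Fe0.79)2Si2O6) = 250.607 g/mol; M(MgO) = 40.304 g/mol.
Moles MgO per formula unit = 0.42 Mg ÷ 1 = 0.4200.
MgO fraction = (0.4200 × 40.304) / 250.607 = 16.928/250.607 = 0.0675.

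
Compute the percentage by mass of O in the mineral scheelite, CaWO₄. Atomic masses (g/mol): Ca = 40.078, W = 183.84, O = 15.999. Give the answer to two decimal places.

22.23 wt%

Molar mass of CaWO₄: 1×40.078 + 1×183.84 + 4×15.999 = 287.914 g/mol.
Mass of O per formula unit: 4 × 15.999 = 63.996 g.
Weight fraction O = 63.996 / 287.914 = 0.2223.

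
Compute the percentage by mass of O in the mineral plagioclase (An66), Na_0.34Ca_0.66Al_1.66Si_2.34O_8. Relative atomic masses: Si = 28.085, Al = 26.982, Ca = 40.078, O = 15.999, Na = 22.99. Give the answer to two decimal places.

46.92 wt%

Formula mass = 0.34*22.99 + 0.66*40.078 + 1.66*26.982 + 2.34*28.085 + 8*15.999 = 272.769 g/mol, of which 127.992 g is O.
So O makes up 127.992/272.769 = 0.4692 of the mass, i.e. 46.92%.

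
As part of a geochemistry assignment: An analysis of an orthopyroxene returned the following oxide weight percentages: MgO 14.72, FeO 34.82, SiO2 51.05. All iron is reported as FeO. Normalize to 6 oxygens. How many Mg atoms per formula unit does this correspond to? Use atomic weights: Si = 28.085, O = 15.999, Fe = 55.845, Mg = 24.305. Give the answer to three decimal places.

0.860 Mg apfu

MgO (M=40.304): mol = 0.36522; Mg = 0.36522, O = 0.36522.
FeO (M=71.844): mol = 0.48466; Fe = 0.48466, O = 0.48466.
SiO2 (M=60.083): mol = 0.84966; Si = 0.84966, O = 1.69932.
ΣO = 2.54920; factor = 6/ΣO = 2.35368.
Mg apfu = 0.36522 × 2.35368 = 0.860.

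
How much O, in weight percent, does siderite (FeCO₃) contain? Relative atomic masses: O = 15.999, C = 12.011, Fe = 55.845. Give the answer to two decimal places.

M(FeCO₃) = 115.853 g/mol.
O contributes 3 × 15.999 = 47.997 g per mole.
47.997/115.853 = 0.4143 → 41.43%.

41.43 weight percent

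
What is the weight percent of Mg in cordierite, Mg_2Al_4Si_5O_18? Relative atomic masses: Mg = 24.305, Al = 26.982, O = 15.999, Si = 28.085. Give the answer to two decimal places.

M(Mg_2Al_4Si_5O_18) = 584.945 g/mol.
Mg contributes 2 × 24.305 = 48.610 g per mole.
48.610/584.945 = 0.0831 → 8.31%.

8.31 mass %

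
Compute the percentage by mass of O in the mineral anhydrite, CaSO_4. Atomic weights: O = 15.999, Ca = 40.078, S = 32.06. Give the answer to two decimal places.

Molar mass of CaSO_4: 1×40.078 + 1×32.06 + 4×15.999 = 136.134 g/mol.
Mass of O per formula unit: 4 × 15.999 = 63.996 g.
Weight fraction O = 63.996 / 136.134 = 0.4701.

47.01 wt%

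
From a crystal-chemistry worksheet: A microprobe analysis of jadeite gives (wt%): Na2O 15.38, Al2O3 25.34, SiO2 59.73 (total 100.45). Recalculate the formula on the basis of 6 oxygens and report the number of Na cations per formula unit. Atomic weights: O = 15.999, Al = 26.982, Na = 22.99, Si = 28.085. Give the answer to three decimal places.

Na2O (M=61.979): mol = 0.24815; Na = 0.49630, O = 0.24815.
Al2O3 (M=101.961): mol = 0.24853; Al = 0.49706, O = 0.74559.
SiO2 (M=60.083): mol = 0.99412; Si = 0.99412, O = 1.98824.
ΣO = 2.98198; factor = 6/ΣO = 2.01209.
Na apfu = 0.49630 × 2.01209 = 0.999.

0.999 Na apfu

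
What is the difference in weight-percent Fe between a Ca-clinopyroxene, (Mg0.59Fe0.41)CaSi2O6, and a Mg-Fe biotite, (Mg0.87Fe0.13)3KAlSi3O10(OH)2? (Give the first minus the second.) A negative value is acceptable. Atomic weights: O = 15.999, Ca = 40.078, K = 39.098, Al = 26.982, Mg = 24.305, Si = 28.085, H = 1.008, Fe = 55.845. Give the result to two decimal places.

4.91 percentage points

Fe in (Mg0.59Fe0.41)CaSi2O6: molar mass 229.478 g/mol; 0.41×55.845 = 22.896 g → 9.98 wt%.
Fe in (Mg0.87Fe0.13)3KAlSi3O10(OH)2: molar mass 429.555 g/mol; 0.39×55.845 = 21.780 g → 5.07 wt%.
Difference = 9.98 − 5.07 = 4.91 percentage points.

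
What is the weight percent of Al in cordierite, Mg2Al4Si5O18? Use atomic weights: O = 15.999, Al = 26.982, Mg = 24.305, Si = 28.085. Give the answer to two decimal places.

M(Mg2Al4Si5O18) = 584.945 g/mol.
Al contributes 4 × 26.982 = 107.928 g per mole.
107.928/584.945 = 0.1845 → 18.45%.

18.45 wt%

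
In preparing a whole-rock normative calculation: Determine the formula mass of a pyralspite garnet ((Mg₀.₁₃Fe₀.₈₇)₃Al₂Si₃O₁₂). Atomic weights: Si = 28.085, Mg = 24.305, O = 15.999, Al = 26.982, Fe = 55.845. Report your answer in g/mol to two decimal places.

M = 0.39·24.305 + 2.61·55.845 + 2·26.982 + 3·28.085 + 12·15.999

485.44 g/mol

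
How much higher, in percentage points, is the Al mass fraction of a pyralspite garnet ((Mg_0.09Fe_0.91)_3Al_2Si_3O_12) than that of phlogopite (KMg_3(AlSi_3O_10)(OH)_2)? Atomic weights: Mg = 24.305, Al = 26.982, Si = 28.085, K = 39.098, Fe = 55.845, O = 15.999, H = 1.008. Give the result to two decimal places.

4.56 percentage points

M((Mg_0.09Fe_0.91)_3Al_2Si_3O_12) = 489.226 g/mol, so wt% Al = 53.964/489.226 × 100 = 11.03%.
M(KMg_3(AlSi_3O_10)(OH)_2) = 417.254 g/mol, so wt% Al = 26.982/417.254 × 100 = 6.47%.
11.03 − 6.47 = 4.56 pp.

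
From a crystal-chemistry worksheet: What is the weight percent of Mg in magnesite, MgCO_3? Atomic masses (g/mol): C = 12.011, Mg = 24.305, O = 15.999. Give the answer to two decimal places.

28.83 mass %

Formula mass = 1*24.305 + 1*12.011 + 3*15.999 = 84.313 g/mol, of which 24.305 g is Mg.
So Mg makes up 24.305/84.313 = 0.2883 of the mass, i.e. 28.83%.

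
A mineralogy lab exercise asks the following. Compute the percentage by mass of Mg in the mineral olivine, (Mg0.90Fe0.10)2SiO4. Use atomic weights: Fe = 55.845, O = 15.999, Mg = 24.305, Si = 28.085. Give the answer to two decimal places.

29.76 weight percent

Molar mass of (Mg0.90Fe0.10)2SiO4: 1.80×24.305 + 0.20×55.845 + 1×28.085 + 4×15.999 = 146.999 g/mol.
Mass of Mg per formula unit: 1.80 × 24.305 = 43.749 g.
Weight fraction Mg = 43.749 / 146.999 = 0.2976.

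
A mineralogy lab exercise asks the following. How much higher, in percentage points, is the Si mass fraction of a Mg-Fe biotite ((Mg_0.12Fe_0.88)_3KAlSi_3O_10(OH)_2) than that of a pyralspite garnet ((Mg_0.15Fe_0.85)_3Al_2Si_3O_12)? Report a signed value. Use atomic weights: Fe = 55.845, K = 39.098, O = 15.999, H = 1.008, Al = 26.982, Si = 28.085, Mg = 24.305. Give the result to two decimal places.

-0.59 percentage points

Si in (Mg_0.12Fe_0.88)_3KAlSi_3O_10(OH)_2: molar mass 500.520 g/mol; 3×28.085 = 84.255 g → 16.83 wt%.
Si in (Mg_0.15Fe_0.85)_3Al_2Si_3O_12: molar mass 483.549 g/mol; 3×28.085 = 84.255 g → 17.42 wt%.
Difference = 16.83 − 17.42 = -0.59 percentage points.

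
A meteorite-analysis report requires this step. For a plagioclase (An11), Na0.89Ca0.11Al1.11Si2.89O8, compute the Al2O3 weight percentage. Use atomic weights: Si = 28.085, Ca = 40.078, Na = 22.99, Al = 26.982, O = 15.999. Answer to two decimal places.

M(Na0.89Ca0.11Al1.11Si2.89O8) = 263.977 g/mol; M(Al2O3) = 101.961 g/mol.
Moles Al2O3 per formula unit = 1.11 Al ÷ 2 = 0.5550.
Al2O3 fraction = (0.5550 × 101.961) / 263.977 = 56.588/263.977 = 0.2144.

21.44 wt%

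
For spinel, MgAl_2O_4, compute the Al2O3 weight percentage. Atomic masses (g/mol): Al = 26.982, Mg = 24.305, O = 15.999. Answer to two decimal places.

M(MgAl_2O_4) = 142.265 g/mol; M(Al2O3) = 101.961 g/mol.
Moles Al2O3 per formula unit = 2 Al ÷ 2 = 1.0000.
Al2O3 fraction = (1.0000 × 101.961) / 142.265 = 101.961/142.265 = 0.7167.

71.67 wt%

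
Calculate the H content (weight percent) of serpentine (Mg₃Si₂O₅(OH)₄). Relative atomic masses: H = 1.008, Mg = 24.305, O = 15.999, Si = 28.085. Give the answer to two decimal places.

M(Mg₃Si₂O₅(OH)₄) = 277.108 g/mol.
H contributes 4 × 1.008 = 4.032 g per mole.
4.032/277.108 = 0.0146 → 1.46%.

1.46 weight percent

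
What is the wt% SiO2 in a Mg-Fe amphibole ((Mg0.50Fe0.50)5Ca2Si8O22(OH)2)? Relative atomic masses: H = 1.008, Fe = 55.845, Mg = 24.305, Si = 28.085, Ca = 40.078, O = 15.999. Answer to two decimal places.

M((Mg0.50Fe0.50)5Ca2Si8O22(OH)2) = 891.203 g/mol; M(SiO2) = 60.083 g/mol.
Moles SiO2 per formula unit = 8 Si ÷ 1 = 8.0000.
SiO2 fraction = (8.0000 × 60.083) / 891.203 = 480.664/891.203 = 0.5393.

53.93 wt%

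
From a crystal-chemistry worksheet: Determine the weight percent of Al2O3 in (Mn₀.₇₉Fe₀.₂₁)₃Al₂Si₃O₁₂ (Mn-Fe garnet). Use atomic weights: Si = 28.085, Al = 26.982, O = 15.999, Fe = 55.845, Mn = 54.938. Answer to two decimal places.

20.57 wt%

M((Mn₀.₇₉Fe₀.₂₁)₃Al₂Si₃O₁₂) = 495.592 g/mol; M(Al2O3) = 101.961 g/mol.
Moles Al2O3 per formula unit = 2 Al ÷ 2 = 1.0000.
Al2O3 fraction = (1.0000 × 101.961) / 495.592 = 101.961/495.592 = 0.2057.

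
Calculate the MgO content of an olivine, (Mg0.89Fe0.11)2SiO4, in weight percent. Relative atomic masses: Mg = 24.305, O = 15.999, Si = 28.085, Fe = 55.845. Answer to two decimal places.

48.60 wt%

Formula mass = 147.630 g/mol.
1.78 Mg → 1.7800 mol MgO per formula unit; M(MgO) = 40.304, so MgO mass = 71.741 g.
71.741/147.630 × 100 = 48.60 wt%.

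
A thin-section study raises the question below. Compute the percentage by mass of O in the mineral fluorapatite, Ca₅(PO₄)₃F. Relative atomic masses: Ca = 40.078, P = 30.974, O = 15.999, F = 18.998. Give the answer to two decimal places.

Formula mass = 5*40.078 + 3*30.974 + 12*15.999 + 1*18.998 = 504.298 g/mol, of which 191.988 g is O.
So O makes up 191.988/504.298 = 0.3807 of the mass, i.e. 38.07%.

38.07 weight percent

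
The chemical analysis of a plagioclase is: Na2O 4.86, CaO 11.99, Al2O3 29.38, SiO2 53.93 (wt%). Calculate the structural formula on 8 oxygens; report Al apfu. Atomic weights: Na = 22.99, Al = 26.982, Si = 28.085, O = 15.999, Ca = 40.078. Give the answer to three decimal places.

4.86 wt% Na2O ÷ 61.979 g/mol = 0.07841 mol, giving 0.15682 Na and 0.07841 O.
11.99 wt% CaO ÷ 56.077 g/mol = 0.21381 mol, giving 0.21381 Ca and 0.21381 O.
29.38 wt% Al2O3 ÷ 101.961 g/mol = 0.28815 mol, giving 0.57630 Al and 0.86445 O.
53.93 wt% SiO2 ÷ 60.083 g/mol = 0.89759 mol, giving 0.89759 Si and 1.79518 O.
Oxygen sums to 2.95185; scaling by 8/2.95185 = 2.71016 puts the formula on 8 O.
Al: 0.57630 × 2.71016 = 1.562 atoms per formula unit.

1.562 Al apfu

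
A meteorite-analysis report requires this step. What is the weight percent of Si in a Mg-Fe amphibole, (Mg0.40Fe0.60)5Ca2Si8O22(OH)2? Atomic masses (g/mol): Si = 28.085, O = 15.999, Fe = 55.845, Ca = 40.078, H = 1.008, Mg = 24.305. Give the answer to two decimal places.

Molar mass of (Mg0.40Fe0.60)5Ca2Si8O22(OH)2: 2·24.305 + 3·55.845 + 2·40.078 + 8·28.085 + 24·15.999 + 2·1.008 = 906.973 g/mol.
Mass of Si per formula unit: 8 × 28.085 = 224.680 g.
Weight fraction Si = 224.680 / 906.973 = 0.2477.

24.77 mass %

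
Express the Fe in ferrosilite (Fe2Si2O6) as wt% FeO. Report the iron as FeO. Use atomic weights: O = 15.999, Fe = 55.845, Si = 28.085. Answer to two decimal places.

54.46 wt%

Molar mass of Fe2Si2O6 = 2*55.845 + 2*28.085 + 6*15.999 = 263.854 g/mol.
Each formula unit contains 2 Fe, equivalent to 2/1 = 2.0000 mol FeO.
M(FeO) = 1×55.845 + 1×15.999 = 71.844 g/mol.
Mass of FeO per formula unit = 2.0000 × 71.844 = 143.688 g.
FeO wt% = 143.688 / 263.854 × 100 = 54.46%.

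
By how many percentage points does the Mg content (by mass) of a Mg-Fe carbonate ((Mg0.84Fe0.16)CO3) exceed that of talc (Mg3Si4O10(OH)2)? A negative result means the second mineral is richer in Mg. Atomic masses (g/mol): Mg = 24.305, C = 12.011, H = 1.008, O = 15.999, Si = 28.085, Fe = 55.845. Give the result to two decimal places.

3.62 percentage points

First mineral: 20.416 g Mg in 89.359 g formula = 22.85 wt% Mg.
Second mineral: 72.915 g Mg in 379.259 g formula = 19.23 wt% Mg.
22.85% − 19.23% gives a difference of 3.62 percentage points.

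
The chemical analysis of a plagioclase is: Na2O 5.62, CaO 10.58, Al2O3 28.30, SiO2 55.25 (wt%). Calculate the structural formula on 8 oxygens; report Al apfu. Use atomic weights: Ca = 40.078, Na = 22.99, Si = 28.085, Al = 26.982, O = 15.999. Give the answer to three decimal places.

1.505 Al apfu

Na2O (M=61.979): mol = 0.09068; Na = 0.18136, O = 0.09068.
CaO (M=56.077): mol = 0.18867; Ca = 0.18867, O = 0.18867.
Al2O3 (M=101.961): mol = 0.27756; Al = 0.55512, O = 0.83268.
SiO2 (M=60.083): mol = 0.91956; Si = 0.91956, O = 1.83912.
ΣO = 2.95115; factor = 8/ΣO = 2.71081.
Al apfu = 0.55512 × 2.71081 = 1.505.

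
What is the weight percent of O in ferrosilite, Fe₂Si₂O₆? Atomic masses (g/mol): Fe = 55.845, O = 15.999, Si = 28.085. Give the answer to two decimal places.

Formula mass = 2×55.845 + 2×28.085 + 6×15.999 = 263.854 g/mol, of which 95.994 g is O.
So O makes up 95.994/263.854 = 0.3638 of the mass, i.e. 36.38%.

36.38 mass %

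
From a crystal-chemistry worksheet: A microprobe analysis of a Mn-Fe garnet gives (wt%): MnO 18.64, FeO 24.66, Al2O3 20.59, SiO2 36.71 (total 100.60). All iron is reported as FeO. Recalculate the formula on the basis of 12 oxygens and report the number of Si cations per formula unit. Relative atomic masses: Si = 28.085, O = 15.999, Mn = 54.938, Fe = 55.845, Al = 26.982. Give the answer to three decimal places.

MnO (M=70.937): mol = 0.26277; Mn = 0.26277, O = 0.26277.
FeO (M=71.844): mol = 0.34324; Fe = 0.34324, O = 0.34324.
Al2O3 (M=101.961): mol = 0.20194; Al = 0.40388, O = 0.60582.
SiO2 (M=60.083): mol = 0.61099; Si = 0.61099, O = 1.22198.
ΣO = 2.43381; factor = 12/ΣO = 4.93054.
Si apfu = 0.61099 × 4.93054 = 3.013.

3.013 Si apfu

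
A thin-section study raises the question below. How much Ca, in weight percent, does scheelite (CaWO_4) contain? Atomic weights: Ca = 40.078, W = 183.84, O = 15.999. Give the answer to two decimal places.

13.92 weight percent

Molar mass of CaWO_4: 1·40.078 + 1·183.84 + 4·15.999 = 287.914 g/mol.
Mass of Ca per formula unit: 1 × 40.078 = 40.078 g.
Weight fraction Ca = 40.078 / 287.914 = 0.1392.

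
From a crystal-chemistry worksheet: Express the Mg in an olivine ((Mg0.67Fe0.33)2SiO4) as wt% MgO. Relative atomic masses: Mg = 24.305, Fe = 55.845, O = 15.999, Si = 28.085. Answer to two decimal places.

Formula mass = 161.507 g/mol.
1.34 Mg → 1.3400 mol MgO per formula unit; M(MgO) = 40.304, so MgO mass = 54.007 g.
54.007/161.507 × 100 = 33.44 wt%.

33.44 wt%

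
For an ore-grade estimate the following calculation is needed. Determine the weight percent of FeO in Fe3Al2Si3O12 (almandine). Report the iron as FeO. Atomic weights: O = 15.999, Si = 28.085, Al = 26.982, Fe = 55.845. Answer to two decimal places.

Molar mass of Fe3Al2Si3O12 = 3×55.845 + 2×26.982 + 3×28.085 + 12×15.999 = 497.742 g/mol.
Each formula unit contains 3 Fe, equivalent to 3/1 = 3.0000 mol FeO.
M(FeO) = 1×55.845 + 1×15.999 = 71.844 g/mol.
Mass of FeO per formula unit = 3.0000 × 71.844 = 215.532 g.
FeO wt% = 215.532 / 497.742 × 100 = 43.30%.

43.30 wt%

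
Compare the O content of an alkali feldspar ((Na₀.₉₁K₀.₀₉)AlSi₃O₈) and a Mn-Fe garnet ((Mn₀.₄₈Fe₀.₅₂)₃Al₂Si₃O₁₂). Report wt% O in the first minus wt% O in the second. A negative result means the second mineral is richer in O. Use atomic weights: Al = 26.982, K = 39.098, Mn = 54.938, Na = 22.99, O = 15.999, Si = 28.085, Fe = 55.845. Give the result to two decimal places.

M((Na₀.₉₁K₀.₀₉)AlSi₃O₈) = 263.669 g/mol, so wt% O = 127.992/263.669 × 100 = 48.54%.
M((Mn₀.₄₈Fe₀.₅₂)₃Al₂Si₃O₁₂) = 496.436 g/mol, so wt% O = 191.988/496.436 × 100 = 38.67%.
48.54 − 38.67 = 9.87 pp.

9.87 percentage points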